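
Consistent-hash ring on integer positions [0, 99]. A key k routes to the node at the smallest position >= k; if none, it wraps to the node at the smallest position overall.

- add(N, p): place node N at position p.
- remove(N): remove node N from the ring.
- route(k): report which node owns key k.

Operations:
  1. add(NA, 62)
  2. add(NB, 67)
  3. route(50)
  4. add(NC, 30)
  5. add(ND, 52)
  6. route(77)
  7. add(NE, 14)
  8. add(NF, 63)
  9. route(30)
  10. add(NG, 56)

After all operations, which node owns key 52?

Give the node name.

Answer: ND

Derivation:
Op 1: add NA@62 -> ring=[62:NA]
Op 2: add NB@67 -> ring=[62:NA,67:NB]
Op 3: route key 50: smallest pos >= 50 is 62 -> NA
Op 4: add NC@30 -> ring=[30:NC,62:NA,67:NB]
Op 5: add ND@52 -> ring=[30:NC,52:ND,62:NA,67:NB]
Op 6: route key 77: none >= 77, wrap to smallest pos 30 -> NC
Op 7: add NE@14 -> ring=[14:NE,30:NC,52:ND,62:NA,67:NB]
Op 8: add NF@63 -> ring=[14:NE,30:NC,52:ND,62:NA,63:NF,67:NB]
Op 9: route key 30: smallest pos >= 30 is 30 -> NC
Op 10: add NG@56 -> ring=[14:NE,30:NC,52:ND,56:NG,62:NA,63:NF,67:NB]
Final route key 52: smallest pos >= 52 is 52 -> ND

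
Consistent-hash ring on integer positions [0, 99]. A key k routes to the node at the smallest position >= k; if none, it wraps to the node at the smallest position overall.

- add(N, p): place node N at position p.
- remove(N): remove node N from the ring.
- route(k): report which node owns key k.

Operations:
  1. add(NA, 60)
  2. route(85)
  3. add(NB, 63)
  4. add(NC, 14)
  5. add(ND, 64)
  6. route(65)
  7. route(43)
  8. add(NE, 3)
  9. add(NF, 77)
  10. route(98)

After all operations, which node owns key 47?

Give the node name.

Op 1: add NA@60 -> ring=[60:NA]
Op 2: route key 85: none >= 85, wrap to smallest pos 60 -> NA
Op 3: add NB@63 -> ring=[60:NA,63:NB]
Op 4: add NC@14 -> ring=[14:NC,60:NA,63:NB]
Op 5: add ND@64 -> ring=[14:NC,60:NA,63:NB,64:ND]
Op 6: route key 65: none >= 65, wrap to smallest pos 14 -> NC
Op 7: route key 43: smallest pos >= 43 is 60 -> NA
Op 8: add NE@3 -> ring=[3:NE,14:NC,60:NA,63:NB,64:ND]
Op 9: add NF@77 -> ring=[3:NE,14:NC,60:NA,63:NB,64:ND,77:NF]
Op 10: route key 98: none >= 98, wrap to smallest pos 3 -> NE
Final route key 47: smallest pos >= 47 is 60 -> NA

Answer: NA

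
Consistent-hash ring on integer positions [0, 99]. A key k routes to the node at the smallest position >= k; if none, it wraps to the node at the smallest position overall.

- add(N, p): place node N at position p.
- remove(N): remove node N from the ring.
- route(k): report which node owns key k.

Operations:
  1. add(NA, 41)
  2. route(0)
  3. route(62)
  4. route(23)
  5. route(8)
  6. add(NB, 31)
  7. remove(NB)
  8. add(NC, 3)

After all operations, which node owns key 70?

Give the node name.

Answer: NC

Derivation:
Op 1: add NA@41 -> ring=[41:NA]
Op 2: route key 0: smallest pos >= 0 is 41 -> NA
Op 3: route key 62: none >= 62, wrap to smallest pos 41 -> NA
Op 4: route key 23: smallest pos >= 23 is 41 -> NA
Op 5: route key 8: smallest pos >= 8 is 41 -> NA
Op 6: add NB@31 -> ring=[31:NB,41:NA]
Op 7: remove NB -> ring=[41:NA]
Op 8: add NC@3 -> ring=[3:NC,41:NA]
Final route key 70: none >= 70, wrap to smallest pos 3 -> NC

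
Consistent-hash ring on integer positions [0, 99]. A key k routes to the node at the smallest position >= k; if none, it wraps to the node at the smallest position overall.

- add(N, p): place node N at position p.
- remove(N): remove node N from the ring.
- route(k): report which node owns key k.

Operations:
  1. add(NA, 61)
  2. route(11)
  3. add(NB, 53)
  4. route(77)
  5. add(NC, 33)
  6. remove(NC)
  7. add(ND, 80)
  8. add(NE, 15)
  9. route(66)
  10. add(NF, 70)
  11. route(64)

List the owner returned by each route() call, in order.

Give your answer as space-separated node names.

Answer: NA NB ND NF

Derivation:
Op 1: add NA@61 -> ring=[61:NA]
Op 2: route key 11: smallest pos >= 11 is 61 -> NA
Op 3: add NB@53 -> ring=[53:NB,61:NA]
Op 4: route key 77: none >= 77, wrap to smallest pos 53 -> NB
Op 5: add NC@33 -> ring=[33:NC,53:NB,61:NA]
Op 6: remove NC -> ring=[53:NB,61:NA]
Op 7: add ND@80 -> ring=[53:NB,61:NA,80:ND]
Op 8: add NE@15 -> ring=[15:NE,53:NB,61:NA,80:ND]
Op 9: route key 66: smallest pos >= 66 is 80 -> ND
Op 10: add NF@70 -> ring=[15:NE,53:NB,61:NA,70:NF,80:ND]
Op 11: route key 64: smallest pos >= 64 is 70 -> NF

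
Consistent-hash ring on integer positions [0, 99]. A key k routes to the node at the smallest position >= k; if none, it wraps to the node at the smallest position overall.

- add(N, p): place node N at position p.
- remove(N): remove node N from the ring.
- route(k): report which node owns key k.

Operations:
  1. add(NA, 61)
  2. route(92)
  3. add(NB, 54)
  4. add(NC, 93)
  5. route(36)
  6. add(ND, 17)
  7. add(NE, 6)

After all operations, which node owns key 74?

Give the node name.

Answer: NC

Derivation:
Op 1: add NA@61 -> ring=[61:NA]
Op 2: route key 92: none >= 92, wrap to smallest pos 61 -> NA
Op 3: add NB@54 -> ring=[54:NB,61:NA]
Op 4: add NC@93 -> ring=[54:NB,61:NA,93:NC]
Op 5: route key 36: smallest pos >= 36 is 54 -> NB
Op 6: add ND@17 -> ring=[17:ND,54:NB,61:NA,93:NC]
Op 7: add NE@6 -> ring=[6:NE,17:ND,54:NB,61:NA,93:NC]
Final route key 74: smallest pos >= 74 is 93 -> NC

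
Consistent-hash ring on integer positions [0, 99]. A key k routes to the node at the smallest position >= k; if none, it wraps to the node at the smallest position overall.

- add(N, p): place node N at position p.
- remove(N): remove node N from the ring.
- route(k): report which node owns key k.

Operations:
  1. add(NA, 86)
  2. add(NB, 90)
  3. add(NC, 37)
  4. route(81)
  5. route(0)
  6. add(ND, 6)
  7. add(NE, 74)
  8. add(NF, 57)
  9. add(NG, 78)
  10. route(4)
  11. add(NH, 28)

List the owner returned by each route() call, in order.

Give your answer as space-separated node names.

Answer: NA NC ND

Derivation:
Op 1: add NA@86 -> ring=[86:NA]
Op 2: add NB@90 -> ring=[86:NA,90:NB]
Op 3: add NC@37 -> ring=[37:NC,86:NA,90:NB]
Op 4: route key 81: smallest pos >= 81 is 86 -> NA
Op 5: route key 0: smallest pos >= 0 is 37 -> NC
Op 6: add ND@6 -> ring=[6:ND,37:NC,86:NA,90:NB]
Op 7: add NE@74 -> ring=[6:ND,37:NC,74:NE,86:NA,90:NB]
Op 8: add NF@57 -> ring=[6:ND,37:NC,57:NF,74:NE,86:NA,90:NB]
Op 9: add NG@78 -> ring=[6:ND,37:NC,57:NF,74:NE,78:NG,86:NA,90:NB]
Op 10: route key 4: smallest pos >= 4 is 6 -> ND
Op 11: add NH@28 -> ring=[6:ND,28:NH,37:NC,57:NF,74:NE,78:NG,86:NA,90:NB]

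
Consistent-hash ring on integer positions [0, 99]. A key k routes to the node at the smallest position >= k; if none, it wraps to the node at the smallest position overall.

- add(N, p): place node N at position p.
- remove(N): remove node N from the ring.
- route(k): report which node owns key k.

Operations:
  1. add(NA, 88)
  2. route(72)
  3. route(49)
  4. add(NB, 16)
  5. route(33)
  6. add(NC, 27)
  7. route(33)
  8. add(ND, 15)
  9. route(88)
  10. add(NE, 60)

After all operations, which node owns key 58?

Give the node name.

Op 1: add NA@88 -> ring=[88:NA]
Op 2: route key 72: smallest pos >= 72 is 88 -> NA
Op 3: route key 49: smallest pos >= 49 is 88 -> NA
Op 4: add NB@16 -> ring=[16:NB,88:NA]
Op 5: route key 33: smallest pos >= 33 is 88 -> NA
Op 6: add NC@27 -> ring=[16:NB,27:NC,88:NA]
Op 7: route key 33: smallest pos >= 33 is 88 -> NA
Op 8: add ND@15 -> ring=[15:ND,16:NB,27:NC,88:NA]
Op 9: route key 88: smallest pos >= 88 is 88 -> NA
Op 10: add NE@60 -> ring=[15:ND,16:NB,27:NC,60:NE,88:NA]
Final route key 58: smallest pos >= 58 is 60 -> NE

Answer: NE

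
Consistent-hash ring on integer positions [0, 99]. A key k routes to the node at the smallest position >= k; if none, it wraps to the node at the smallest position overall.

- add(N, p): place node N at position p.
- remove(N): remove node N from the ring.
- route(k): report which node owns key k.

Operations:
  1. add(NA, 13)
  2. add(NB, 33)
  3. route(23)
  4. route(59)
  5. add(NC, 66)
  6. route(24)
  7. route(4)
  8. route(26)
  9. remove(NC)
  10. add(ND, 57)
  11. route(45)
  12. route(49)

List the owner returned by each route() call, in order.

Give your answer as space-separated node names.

Answer: NB NA NB NA NB ND ND

Derivation:
Op 1: add NA@13 -> ring=[13:NA]
Op 2: add NB@33 -> ring=[13:NA,33:NB]
Op 3: route key 23: smallest pos >= 23 is 33 -> NB
Op 4: route key 59: none >= 59, wrap to smallest pos 13 -> NA
Op 5: add NC@66 -> ring=[13:NA,33:NB,66:NC]
Op 6: route key 24: smallest pos >= 24 is 33 -> NB
Op 7: route key 4: smallest pos >= 4 is 13 -> NA
Op 8: route key 26: smallest pos >= 26 is 33 -> NB
Op 9: remove NC -> ring=[13:NA,33:NB]
Op 10: add ND@57 -> ring=[13:NA,33:NB,57:ND]
Op 11: route key 45: smallest pos >= 45 is 57 -> ND
Op 12: route key 49: smallest pos >= 49 is 57 -> ND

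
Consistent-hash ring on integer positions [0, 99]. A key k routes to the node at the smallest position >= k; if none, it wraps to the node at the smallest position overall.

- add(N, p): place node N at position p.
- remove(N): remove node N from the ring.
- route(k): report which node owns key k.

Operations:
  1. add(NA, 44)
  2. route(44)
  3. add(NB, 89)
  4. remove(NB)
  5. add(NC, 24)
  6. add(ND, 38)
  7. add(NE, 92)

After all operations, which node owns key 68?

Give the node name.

Answer: NE

Derivation:
Op 1: add NA@44 -> ring=[44:NA]
Op 2: route key 44: smallest pos >= 44 is 44 -> NA
Op 3: add NB@89 -> ring=[44:NA,89:NB]
Op 4: remove NB -> ring=[44:NA]
Op 5: add NC@24 -> ring=[24:NC,44:NA]
Op 6: add ND@38 -> ring=[24:NC,38:ND,44:NA]
Op 7: add NE@92 -> ring=[24:NC,38:ND,44:NA,92:NE]
Final route key 68: smallest pos >= 68 is 92 -> NE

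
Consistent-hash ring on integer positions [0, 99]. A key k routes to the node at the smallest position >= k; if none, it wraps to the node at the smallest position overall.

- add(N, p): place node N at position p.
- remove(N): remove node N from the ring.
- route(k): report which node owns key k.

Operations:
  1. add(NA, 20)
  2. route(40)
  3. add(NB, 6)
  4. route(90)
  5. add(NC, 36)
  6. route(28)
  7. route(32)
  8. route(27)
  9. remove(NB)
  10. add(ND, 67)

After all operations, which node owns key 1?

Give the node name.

Answer: NA

Derivation:
Op 1: add NA@20 -> ring=[20:NA]
Op 2: route key 40: none >= 40, wrap to smallest pos 20 -> NA
Op 3: add NB@6 -> ring=[6:NB,20:NA]
Op 4: route key 90: none >= 90, wrap to smallest pos 6 -> NB
Op 5: add NC@36 -> ring=[6:NB,20:NA,36:NC]
Op 6: route key 28: smallest pos >= 28 is 36 -> NC
Op 7: route key 32: smallest pos >= 32 is 36 -> NC
Op 8: route key 27: smallest pos >= 27 is 36 -> NC
Op 9: remove NB -> ring=[20:NA,36:NC]
Op 10: add ND@67 -> ring=[20:NA,36:NC,67:ND]
Final route key 1: smallest pos >= 1 is 20 -> NA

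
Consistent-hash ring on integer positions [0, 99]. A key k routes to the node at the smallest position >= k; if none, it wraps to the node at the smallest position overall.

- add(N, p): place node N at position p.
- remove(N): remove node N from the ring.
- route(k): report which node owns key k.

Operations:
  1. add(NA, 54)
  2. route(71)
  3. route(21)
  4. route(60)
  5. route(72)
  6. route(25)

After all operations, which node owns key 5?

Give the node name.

Answer: NA

Derivation:
Op 1: add NA@54 -> ring=[54:NA]
Op 2: route key 71: none >= 71, wrap to smallest pos 54 -> NA
Op 3: route key 21: smallest pos >= 21 is 54 -> NA
Op 4: route key 60: none >= 60, wrap to smallest pos 54 -> NA
Op 5: route key 72: none >= 72, wrap to smallest pos 54 -> NA
Op 6: route key 25: smallest pos >= 25 is 54 -> NA
Final route key 5: smallest pos >= 5 is 54 -> NA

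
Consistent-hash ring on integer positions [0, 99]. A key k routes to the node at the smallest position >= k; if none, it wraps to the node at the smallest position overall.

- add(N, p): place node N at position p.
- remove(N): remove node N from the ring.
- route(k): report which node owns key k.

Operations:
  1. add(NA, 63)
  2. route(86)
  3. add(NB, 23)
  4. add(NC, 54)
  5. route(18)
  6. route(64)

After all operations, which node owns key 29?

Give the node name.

Op 1: add NA@63 -> ring=[63:NA]
Op 2: route key 86: none >= 86, wrap to smallest pos 63 -> NA
Op 3: add NB@23 -> ring=[23:NB,63:NA]
Op 4: add NC@54 -> ring=[23:NB,54:NC,63:NA]
Op 5: route key 18: smallest pos >= 18 is 23 -> NB
Op 6: route key 64: none >= 64, wrap to smallest pos 23 -> NB
Final route key 29: smallest pos >= 29 is 54 -> NC

Answer: NC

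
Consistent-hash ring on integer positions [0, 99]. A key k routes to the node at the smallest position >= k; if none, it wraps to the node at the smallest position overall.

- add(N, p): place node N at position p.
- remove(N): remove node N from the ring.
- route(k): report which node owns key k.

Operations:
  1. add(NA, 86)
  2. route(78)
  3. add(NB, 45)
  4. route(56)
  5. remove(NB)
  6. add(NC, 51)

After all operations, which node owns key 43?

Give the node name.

Answer: NC

Derivation:
Op 1: add NA@86 -> ring=[86:NA]
Op 2: route key 78: smallest pos >= 78 is 86 -> NA
Op 3: add NB@45 -> ring=[45:NB,86:NA]
Op 4: route key 56: smallest pos >= 56 is 86 -> NA
Op 5: remove NB -> ring=[86:NA]
Op 6: add NC@51 -> ring=[51:NC,86:NA]
Final route key 43: smallest pos >= 43 is 51 -> NC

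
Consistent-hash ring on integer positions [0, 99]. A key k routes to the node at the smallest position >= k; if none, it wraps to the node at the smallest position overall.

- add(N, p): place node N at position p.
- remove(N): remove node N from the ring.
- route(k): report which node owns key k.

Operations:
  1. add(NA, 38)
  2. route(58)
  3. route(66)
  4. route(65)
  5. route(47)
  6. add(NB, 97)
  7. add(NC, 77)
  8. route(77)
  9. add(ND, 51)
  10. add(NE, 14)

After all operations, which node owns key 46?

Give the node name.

Answer: ND

Derivation:
Op 1: add NA@38 -> ring=[38:NA]
Op 2: route key 58: none >= 58, wrap to smallest pos 38 -> NA
Op 3: route key 66: none >= 66, wrap to smallest pos 38 -> NA
Op 4: route key 65: none >= 65, wrap to smallest pos 38 -> NA
Op 5: route key 47: none >= 47, wrap to smallest pos 38 -> NA
Op 6: add NB@97 -> ring=[38:NA,97:NB]
Op 7: add NC@77 -> ring=[38:NA,77:NC,97:NB]
Op 8: route key 77: smallest pos >= 77 is 77 -> NC
Op 9: add ND@51 -> ring=[38:NA,51:ND,77:NC,97:NB]
Op 10: add NE@14 -> ring=[14:NE,38:NA,51:ND,77:NC,97:NB]
Final route key 46: smallest pos >= 46 is 51 -> ND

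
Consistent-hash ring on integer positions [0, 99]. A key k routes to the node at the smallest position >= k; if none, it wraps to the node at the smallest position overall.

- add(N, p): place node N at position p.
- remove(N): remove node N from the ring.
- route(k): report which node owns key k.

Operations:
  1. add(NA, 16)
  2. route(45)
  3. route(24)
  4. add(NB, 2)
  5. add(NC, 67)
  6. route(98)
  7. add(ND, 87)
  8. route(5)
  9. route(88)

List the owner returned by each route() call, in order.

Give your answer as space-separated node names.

Answer: NA NA NB NA NB

Derivation:
Op 1: add NA@16 -> ring=[16:NA]
Op 2: route key 45: none >= 45, wrap to smallest pos 16 -> NA
Op 3: route key 24: none >= 24, wrap to smallest pos 16 -> NA
Op 4: add NB@2 -> ring=[2:NB,16:NA]
Op 5: add NC@67 -> ring=[2:NB,16:NA,67:NC]
Op 6: route key 98: none >= 98, wrap to smallest pos 2 -> NB
Op 7: add ND@87 -> ring=[2:NB,16:NA,67:NC,87:ND]
Op 8: route key 5: smallest pos >= 5 is 16 -> NA
Op 9: route key 88: none >= 88, wrap to smallest pos 2 -> NB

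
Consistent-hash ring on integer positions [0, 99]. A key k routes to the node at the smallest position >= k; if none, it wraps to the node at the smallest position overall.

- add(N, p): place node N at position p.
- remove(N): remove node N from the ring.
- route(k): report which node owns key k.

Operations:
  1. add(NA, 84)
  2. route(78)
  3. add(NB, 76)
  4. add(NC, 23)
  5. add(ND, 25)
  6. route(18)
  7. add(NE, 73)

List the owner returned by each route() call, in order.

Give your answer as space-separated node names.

Answer: NA NC

Derivation:
Op 1: add NA@84 -> ring=[84:NA]
Op 2: route key 78: smallest pos >= 78 is 84 -> NA
Op 3: add NB@76 -> ring=[76:NB,84:NA]
Op 4: add NC@23 -> ring=[23:NC,76:NB,84:NA]
Op 5: add ND@25 -> ring=[23:NC,25:ND,76:NB,84:NA]
Op 6: route key 18: smallest pos >= 18 is 23 -> NC
Op 7: add NE@73 -> ring=[23:NC,25:ND,73:NE,76:NB,84:NA]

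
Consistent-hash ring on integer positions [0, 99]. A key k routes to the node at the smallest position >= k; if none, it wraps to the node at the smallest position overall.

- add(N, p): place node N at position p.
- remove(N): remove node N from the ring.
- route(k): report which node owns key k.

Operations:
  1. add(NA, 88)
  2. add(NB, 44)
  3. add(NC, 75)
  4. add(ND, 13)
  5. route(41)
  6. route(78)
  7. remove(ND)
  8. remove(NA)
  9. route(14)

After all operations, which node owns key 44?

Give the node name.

Answer: NB

Derivation:
Op 1: add NA@88 -> ring=[88:NA]
Op 2: add NB@44 -> ring=[44:NB,88:NA]
Op 3: add NC@75 -> ring=[44:NB,75:NC,88:NA]
Op 4: add ND@13 -> ring=[13:ND,44:NB,75:NC,88:NA]
Op 5: route key 41: smallest pos >= 41 is 44 -> NB
Op 6: route key 78: smallest pos >= 78 is 88 -> NA
Op 7: remove ND -> ring=[44:NB,75:NC,88:NA]
Op 8: remove NA -> ring=[44:NB,75:NC]
Op 9: route key 14: smallest pos >= 14 is 44 -> NB
Final route key 44: smallest pos >= 44 is 44 -> NB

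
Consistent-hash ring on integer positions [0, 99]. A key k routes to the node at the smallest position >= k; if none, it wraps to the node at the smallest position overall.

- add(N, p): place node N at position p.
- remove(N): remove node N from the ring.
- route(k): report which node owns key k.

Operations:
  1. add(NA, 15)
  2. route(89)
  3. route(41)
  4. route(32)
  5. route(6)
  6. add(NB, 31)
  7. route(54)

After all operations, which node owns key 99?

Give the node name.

Op 1: add NA@15 -> ring=[15:NA]
Op 2: route key 89: none >= 89, wrap to smallest pos 15 -> NA
Op 3: route key 41: none >= 41, wrap to smallest pos 15 -> NA
Op 4: route key 32: none >= 32, wrap to smallest pos 15 -> NA
Op 5: route key 6: smallest pos >= 6 is 15 -> NA
Op 6: add NB@31 -> ring=[15:NA,31:NB]
Op 7: route key 54: none >= 54, wrap to smallest pos 15 -> NA
Final route key 99: none >= 99, wrap to smallest pos 15 -> NA

Answer: NA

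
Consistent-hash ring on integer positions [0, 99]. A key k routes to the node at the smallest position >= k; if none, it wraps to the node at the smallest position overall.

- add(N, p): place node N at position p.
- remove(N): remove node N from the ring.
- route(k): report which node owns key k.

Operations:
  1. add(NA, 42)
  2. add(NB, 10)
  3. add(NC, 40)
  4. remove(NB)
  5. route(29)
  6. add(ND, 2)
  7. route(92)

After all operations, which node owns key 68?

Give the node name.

Answer: ND

Derivation:
Op 1: add NA@42 -> ring=[42:NA]
Op 2: add NB@10 -> ring=[10:NB,42:NA]
Op 3: add NC@40 -> ring=[10:NB,40:NC,42:NA]
Op 4: remove NB -> ring=[40:NC,42:NA]
Op 5: route key 29: smallest pos >= 29 is 40 -> NC
Op 6: add ND@2 -> ring=[2:ND,40:NC,42:NA]
Op 7: route key 92: none >= 92, wrap to smallest pos 2 -> ND
Final route key 68: none >= 68, wrap to smallest pos 2 -> ND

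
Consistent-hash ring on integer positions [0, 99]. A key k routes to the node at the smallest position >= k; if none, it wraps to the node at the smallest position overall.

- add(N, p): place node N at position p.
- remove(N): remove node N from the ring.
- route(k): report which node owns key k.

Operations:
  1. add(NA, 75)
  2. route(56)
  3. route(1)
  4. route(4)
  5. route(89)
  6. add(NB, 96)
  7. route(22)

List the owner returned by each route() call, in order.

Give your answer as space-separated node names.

Answer: NA NA NA NA NA

Derivation:
Op 1: add NA@75 -> ring=[75:NA]
Op 2: route key 56: smallest pos >= 56 is 75 -> NA
Op 3: route key 1: smallest pos >= 1 is 75 -> NA
Op 4: route key 4: smallest pos >= 4 is 75 -> NA
Op 5: route key 89: none >= 89, wrap to smallest pos 75 -> NA
Op 6: add NB@96 -> ring=[75:NA,96:NB]
Op 7: route key 22: smallest pos >= 22 is 75 -> NA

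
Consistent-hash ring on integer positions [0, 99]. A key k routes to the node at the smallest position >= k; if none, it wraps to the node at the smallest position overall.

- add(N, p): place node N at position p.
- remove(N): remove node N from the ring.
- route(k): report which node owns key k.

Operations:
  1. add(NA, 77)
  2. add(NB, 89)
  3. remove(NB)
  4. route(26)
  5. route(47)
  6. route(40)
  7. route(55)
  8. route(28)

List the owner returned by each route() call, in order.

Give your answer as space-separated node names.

Op 1: add NA@77 -> ring=[77:NA]
Op 2: add NB@89 -> ring=[77:NA,89:NB]
Op 3: remove NB -> ring=[77:NA]
Op 4: route key 26: smallest pos >= 26 is 77 -> NA
Op 5: route key 47: smallest pos >= 47 is 77 -> NA
Op 6: route key 40: smallest pos >= 40 is 77 -> NA
Op 7: route key 55: smallest pos >= 55 is 77 -> NA
Op 8: route key 28: smallest pos >= 28 is 77 -> NA

Answer: NA NA NA NA NA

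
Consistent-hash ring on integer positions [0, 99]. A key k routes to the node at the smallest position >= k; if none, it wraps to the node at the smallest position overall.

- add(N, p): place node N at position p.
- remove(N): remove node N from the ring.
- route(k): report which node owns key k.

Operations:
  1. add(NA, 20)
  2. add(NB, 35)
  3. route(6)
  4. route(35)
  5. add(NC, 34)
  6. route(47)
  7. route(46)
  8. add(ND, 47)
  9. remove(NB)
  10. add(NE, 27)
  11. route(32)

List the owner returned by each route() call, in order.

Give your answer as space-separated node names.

Answer: NA NB NA NA NC

Derivation:
Op 1: add NA@20 -> ring=[20:NA]
Op 2: add NB@35 -> ring=[20:NA,35:NB]
Op 3: route key 6: smallest pos >= 6 is 20 -> NA
Op 4: route key 35: smallest pos >= 35 is 35 -> NB
Op 5: add NC@34 -> ring=[20:NA,34:NC,35:NB]
Op 6: route key 47: none >= 47, wrap to smallest pos 20 -> NA
Op 7: route key 46: none >= 46, wrap to smallest pos 20 -> NA
Op 8: add ND@47 -> ring=[20:NA,34:NC,35:NB,47:ND]
Op 9: remove NB -> ring=[20:NA,34:NC,47:ND]
Op 10: add NE@27 -> ring=[20:NA,27:NE,34:NC,47:ND]
Op 11: route key 32: smallest pos >= 32 is 34 -> NC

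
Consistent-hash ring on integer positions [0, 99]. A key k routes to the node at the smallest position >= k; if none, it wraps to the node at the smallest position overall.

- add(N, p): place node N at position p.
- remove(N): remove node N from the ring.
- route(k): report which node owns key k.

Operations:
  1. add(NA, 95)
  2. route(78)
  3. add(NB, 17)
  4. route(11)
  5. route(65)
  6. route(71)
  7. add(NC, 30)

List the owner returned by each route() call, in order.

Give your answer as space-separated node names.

Answer: NA NB NA NA

Derivation:
Op 1: add NA@95 -> ring=[95:NA]
Op 2: route key 78: smallest pos >= 78 is 95 -> NA
Op 3: add NB@17 -> ring=[17:NB,95:NA]
Op 4: route key 11: smallest pos >= 11 is 17 -> NB
Op 5: route key 65: smallest pos >= 65 is 95 -> NA
Op 6: route key 71: smallest pos >= 71 is 95 -> NA
Op 7: add NC@30 -> ring=[17:NB,30:NC,95:NA]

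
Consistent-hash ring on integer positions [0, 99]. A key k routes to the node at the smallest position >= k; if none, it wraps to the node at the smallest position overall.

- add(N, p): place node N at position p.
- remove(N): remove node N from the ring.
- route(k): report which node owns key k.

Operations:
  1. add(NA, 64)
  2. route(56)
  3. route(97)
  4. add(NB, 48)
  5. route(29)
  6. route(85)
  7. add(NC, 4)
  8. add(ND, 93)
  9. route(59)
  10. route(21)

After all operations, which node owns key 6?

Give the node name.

Answer: NB

Derivation:
Op 1: add NA@64 -> ring=[64:NA]
Op 2: route key 56: smallest pos >= 56 is 64 -> NA
Op 3: route key 97: none >= 97, wrap to smallest pos 64 -> NA
Op 4: add NB@48 -> ring=[48:NB,64:NA]
Op 5: route key 29: smallest pos >= 29 is 48 -> NB
Op 6: route key 85: none >= 85, wrap to smallest pos 48 -> NB
Op 7: add NC@4 -> ring=[4:NC,48:NB,64:NA]
Op 8: add ND@93 -> ring=[4:NC,48:NB,64:NA,93:ND]
Op 9: route key 59: smallest pos >= 59 is 64 -> NA
Op 10: route key 21: smallest pos >= 21 is 48 -> NB
Final route key 6: smallest pos >= 6 is 48 -> NB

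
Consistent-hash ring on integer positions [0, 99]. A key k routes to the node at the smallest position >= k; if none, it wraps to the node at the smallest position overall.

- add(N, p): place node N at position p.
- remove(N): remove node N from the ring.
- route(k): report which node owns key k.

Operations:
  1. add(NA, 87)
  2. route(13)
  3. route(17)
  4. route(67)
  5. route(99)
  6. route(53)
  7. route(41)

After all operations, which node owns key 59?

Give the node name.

Op 1: add NA@87 -> ring=[87:NA]
Op 2: route key 13: smallest pos >= 13 is 87 -> NA
Op 3: route key 17: smallest pos >= 17 is 87 -> NA
Op 4: route key 67: smallest pos >= 67 is 87 -> NA
Op 5: route key 99: none >= 99, wrap to smallest pos 87 -> NA
Op 6: route key 53: smallest pos >= 53 is 87 -> NA
Op 7: route key 41: smallest pos >= 41 is 87 -> NA
Final route key 59: smallest pos >= 59 is 87 -> NA

Answer: NA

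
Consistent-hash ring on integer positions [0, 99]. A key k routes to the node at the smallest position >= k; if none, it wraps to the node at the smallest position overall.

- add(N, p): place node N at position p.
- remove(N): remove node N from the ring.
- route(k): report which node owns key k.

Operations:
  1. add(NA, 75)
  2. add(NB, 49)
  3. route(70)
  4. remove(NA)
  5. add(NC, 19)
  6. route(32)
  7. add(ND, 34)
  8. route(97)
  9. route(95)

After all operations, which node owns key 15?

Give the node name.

Op 1: add NA@75 -> ring=[75:NA]
Op 2: add NB@49 -> ring=[49:NB,75:NA]
Op 3: route key 70: smallest pos >= 70 is 75 -> NA
Op 4: remove NA -> ring=[49:NB]
Op 5: add NC@19 -> ring=[19:NC,49:NB]
Op 6: route key 32: smallest pos >= 32 is 49 -> NB
Op 7: add ND@34 -> ring=[19:NC,34:ND,49:NB]
Op 8: route key 97: none >= 97, wrap to smallest pos 19 -> NC
Op 9: route key 95: none >= 95, wrap to smallest pos 19 -> NC
Final route key 15: smallest pos >= 15 is 19 -> NC

Answer: NC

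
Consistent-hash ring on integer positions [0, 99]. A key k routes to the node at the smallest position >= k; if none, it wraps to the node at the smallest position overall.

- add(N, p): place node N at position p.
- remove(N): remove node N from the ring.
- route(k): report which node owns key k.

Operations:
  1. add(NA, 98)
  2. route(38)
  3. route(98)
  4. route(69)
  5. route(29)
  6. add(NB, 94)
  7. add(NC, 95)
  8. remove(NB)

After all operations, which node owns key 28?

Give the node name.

Op 1: add NA@98 -> ring=[98:NA]
Op 2: route key 38: smallest pos >= 38 is 98 -> NA
Op 3: route key 98: smallest pos >= 98 is 98 -> NA
Op 4: route key 69: smallest pos >= 69 is 98 -> NA
Op 5: route key 29: smallest pos >= 29 is 98 -> NA
Op 6: add NB@94 -> ring=[94:NB,98:NA]
Op 7: add NC@95 -> ring=[94:NB,95:NC,98:NA]
Op 8: remove NB -> ring=[95:NC,98:NA]
Final route key 28: smallest pos >= 28 is 95 -> NC

Answer: NC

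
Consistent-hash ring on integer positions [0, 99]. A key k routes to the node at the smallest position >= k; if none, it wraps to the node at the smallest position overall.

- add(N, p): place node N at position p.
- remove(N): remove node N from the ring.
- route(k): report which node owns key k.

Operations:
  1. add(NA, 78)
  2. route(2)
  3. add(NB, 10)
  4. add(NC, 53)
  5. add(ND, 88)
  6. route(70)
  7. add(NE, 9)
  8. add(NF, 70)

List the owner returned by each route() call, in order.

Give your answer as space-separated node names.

Op 1: add NA@78 -> ring=[78:NA]
Op 2: route key 2: smallest pos >= 2 is 78 -> NA
Op 3: add NB@10 -> ring=[10:NB,78:NA]
Op 4: add NC@53 -> ring=[10:NB,53:NC,78:NA]
Op 5: add ND@88 -> ring=[10:NB,53:NC,78:NA,88:ND]
Op 6: route key 70: smallest pos >= 70 is 78 -> NA
Op 7: add NE@9 -> ring=[9:NE,10:NB,53:NC,78:NA,88:ND]
Op 8: add NF@70 -> ring=[9:NE,10:NB,53:NC,70:NF,78:NA,88:ND]

Answer: NA NA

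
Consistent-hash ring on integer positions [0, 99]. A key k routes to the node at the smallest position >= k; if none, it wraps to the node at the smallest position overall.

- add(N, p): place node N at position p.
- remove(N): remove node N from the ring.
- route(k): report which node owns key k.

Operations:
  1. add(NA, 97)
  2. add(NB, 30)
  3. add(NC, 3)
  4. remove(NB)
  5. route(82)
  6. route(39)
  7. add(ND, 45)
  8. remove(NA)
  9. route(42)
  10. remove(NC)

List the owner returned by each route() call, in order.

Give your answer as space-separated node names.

Op 1: add NA@97 -> ring=[97:NA]
Op 2: add NB@30 -> ring=[30:NB,97:NA]
Op 3: add NC@3 -> ring=[3:NC,30:NB,97:NA]
Op 4: remove NB -> ring=[3:NC,97:NA]
Op 5: route key 82: smallest pos >= 82 is 97 -> NA
Op 6: route key 39: smallest pos >= 39 is 97 -> NA
Op 7: add ND@45 -> ring=[3:NC,45:ND,97:NA]
Op 8: remove NA -> ring=[3:NC,45:ND]
Op 9: route key 42: smallest pos >= 42 is 45 -> ND
Op 10: remove NC -> ring=[45:ND]

Answer: NA NA ND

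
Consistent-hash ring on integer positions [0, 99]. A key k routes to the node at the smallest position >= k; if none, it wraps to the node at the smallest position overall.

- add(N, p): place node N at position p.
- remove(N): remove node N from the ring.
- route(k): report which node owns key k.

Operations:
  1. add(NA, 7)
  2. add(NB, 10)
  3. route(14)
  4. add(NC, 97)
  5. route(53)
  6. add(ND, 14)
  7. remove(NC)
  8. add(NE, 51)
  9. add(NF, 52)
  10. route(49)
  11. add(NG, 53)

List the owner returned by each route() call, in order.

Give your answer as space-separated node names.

Op 1: add NA@7 -> ring=[7:NA]
Op 2: add NB@10 -> ring=[7:NA,10:NB]
Op 3: route key 14: none >= 14, wrap to smallest pos 7 -> NA
Op 4: add NC@97 -> ring=[7:NA,10:NB,97:NC]
Op 5: route key 53: smallest pos >= 53 is 97 -> NC
Op 6: add ND@14 -> ring=[7:NA,10:NB,14:ND,97:NC]
Op 7: remove NC -> ring=[7:NA,10:NB,14:ND]
Op 8: add NE@51 -> ring=[7:NA,10:NB,14:ND,51:NE]
Op 9: add NF@52 -> ring=[7:NA,10:NB,14:ND,51:NE,52:NF]
Op 10: route key 49: smallest pos >= 49 is 51 -> NE
Op 11: add NG@53 -> ring=[7:NA,10:NB,14:ND,51:NE,52:NF,53:NG]

Answer: NA NC NE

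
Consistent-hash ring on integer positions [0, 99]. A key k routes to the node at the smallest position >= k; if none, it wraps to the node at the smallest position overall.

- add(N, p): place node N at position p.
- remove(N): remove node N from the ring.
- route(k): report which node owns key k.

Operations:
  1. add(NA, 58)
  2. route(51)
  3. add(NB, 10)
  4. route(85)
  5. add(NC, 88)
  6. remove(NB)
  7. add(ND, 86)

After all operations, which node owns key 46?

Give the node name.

Answer: NA

Derivation:
Op 1: add NA@58 -> ring=[58:NA]
Op 2: route key 51: smallest pos >= 51 is 58 -> NA
Op 3: add NB@10 -> ring=[10:NB,58:NA]
Op 4: route key 85: none >= 85, wrap to smallest pos 10 -> NB
Op 5: add NC@88 -> ring=[10:NB,58:NA,88:NC]
Op 6: remove NB -> ring=[58:NA,88:NC]
Op 7: add ND@86 -> ring=[58:NA,86:ND,88:NC]
Final route key 46: smallest pos >= 46 is 58 -> NA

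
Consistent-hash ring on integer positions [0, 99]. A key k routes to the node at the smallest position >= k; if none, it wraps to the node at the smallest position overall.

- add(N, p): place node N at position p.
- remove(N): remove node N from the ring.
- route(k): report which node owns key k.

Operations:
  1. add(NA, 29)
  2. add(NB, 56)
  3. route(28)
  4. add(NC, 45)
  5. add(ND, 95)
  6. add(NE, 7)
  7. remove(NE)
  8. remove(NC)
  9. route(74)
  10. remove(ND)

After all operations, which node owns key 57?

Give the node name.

Answer: NA

Derivation:
Op 1: add NA@29 -> ring=[29:NA]
Op 2: add NB@56 -> ring=[29:NA,56:NB]
Op 3: route key 28: smallest pos >= 28 is 29 -> NA
Op 4: add NC@45 -> ring=[29:NA,45:NC,56:NB]
Op 5: add ND@95 -> ring=[29:NA,45:NC,56:NB,95:ND]
Op 6: add NE@7 -> ring=[7:NE,29:NA,45:NC,56:NB,95:ND]
Op 7: remove NE -> ring=[29:NA,45:NC,56:NB,95:ND]
Op 8: remove NC -> ring=[29:NA,56:NB,95:ND]
Op 9: route key 74: smallest pos >= 74 is 95 -> ND
Op 10: remove ND -> ring=[29:NA,56:NB]
Final route key 57: none >= 57, wrap to smallest pos 29 -> NA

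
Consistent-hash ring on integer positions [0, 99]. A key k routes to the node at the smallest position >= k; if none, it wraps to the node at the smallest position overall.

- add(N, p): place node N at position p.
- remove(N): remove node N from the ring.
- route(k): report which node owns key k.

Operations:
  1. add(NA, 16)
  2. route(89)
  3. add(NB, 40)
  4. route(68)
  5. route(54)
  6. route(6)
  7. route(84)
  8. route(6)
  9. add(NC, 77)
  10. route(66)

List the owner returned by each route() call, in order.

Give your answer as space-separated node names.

Op 1: add NA@16 -> ring=[16:NA]
Op 2: route key 89: none >= 89, wrap to smallest pos 16 -> NA
Op 3: add NB@40 -> ring=[16:NA,40:NB]
Op 4: route key 68: none >= 68, wrap to smallest pos 16 -> NA
Op 5: route key 54: none >= 54, wrap to smallest pos 16 -> NA
Op 6: route key 6: smallest pos >= 6 is 16 -> NA
Op 7: route key 84: none >= 84, wrap to smallest pos 16 -> NA
Op 8: route key 6: smallest pos >= 6 is 16 -> NA
Op 9: add NC@77 -> ring=[16:NA,40:NB,77:NC]
Op 10: route key 66: smallest pos >= 66 is 77 -> NC

Answer: NA NA NA NA NA NA NC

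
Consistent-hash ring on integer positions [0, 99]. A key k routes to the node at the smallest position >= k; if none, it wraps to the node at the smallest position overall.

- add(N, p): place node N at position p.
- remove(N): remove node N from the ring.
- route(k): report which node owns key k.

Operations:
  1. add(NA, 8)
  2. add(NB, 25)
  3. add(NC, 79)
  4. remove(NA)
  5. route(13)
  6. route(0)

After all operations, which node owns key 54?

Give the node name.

Op 1: add NA@8 -> ring=[8:NA]
Op 2: add NB@25 -> ring=[8:NA,25:NB]
Op 3: add NC@79 -> ring=[8:NA,25:NB,79:NC]
Op 4: remove NA -> ring=[25:NB,79:NC]
Op 5: route key 13: smallest pos >= 13 is 25 -> NB
Op 6: route key 0: smallest pos >= 0 is 25 -> NB
Final route key 54: smallest pos >= 54 is 79 -> NC

Answer: NC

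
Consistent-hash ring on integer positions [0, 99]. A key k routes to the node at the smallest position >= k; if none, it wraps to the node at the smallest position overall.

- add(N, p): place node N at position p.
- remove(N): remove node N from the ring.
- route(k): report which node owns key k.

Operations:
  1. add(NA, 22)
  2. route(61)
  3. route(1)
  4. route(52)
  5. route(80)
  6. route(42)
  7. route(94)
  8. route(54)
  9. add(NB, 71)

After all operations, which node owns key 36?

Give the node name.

Op 1: add NA@22 -> ring=[22:NA]
Op 2: route key 61: none >= 61, wrap to smallest pos 22 -> NA
Op 3: route key 1: smallest pos >= 1 is 22 -> NA
Op 4: route key 52: none >= 52, wrap to smallest pos 22 -> NA
Op 5: route key 80: none >= 80, wrap to smallest pos 22 -> NA
Op 6: route key 42: none >= 42, wrap to smallest pos 22 -> NA
Op 7: route key 94: none >= 94, wrap to smallest pos 22 -> NA
Op 8: route key 54: none >= 54, wrap to smallest pos 22 -> NA
Op 9: add NB@71 -> ring=[22:NA,71:NB]
Final route key 36: smallest pos >= 36 is 71 -> NB

Answer: NB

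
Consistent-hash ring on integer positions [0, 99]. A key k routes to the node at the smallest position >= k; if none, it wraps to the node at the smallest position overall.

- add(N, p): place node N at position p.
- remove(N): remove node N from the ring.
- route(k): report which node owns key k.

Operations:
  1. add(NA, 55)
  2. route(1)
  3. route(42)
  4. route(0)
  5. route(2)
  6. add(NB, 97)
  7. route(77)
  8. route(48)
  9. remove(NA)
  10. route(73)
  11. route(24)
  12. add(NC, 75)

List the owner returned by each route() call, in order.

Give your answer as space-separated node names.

Answer: NA NA NA NA NB NA NB NB

Derivation:
Op 1: add NA@55 -> ring=[55:NA]
Op 2: route key 1: smallest pos >= 1 is 55 -> NA
Op 3: route key 42: smallest pos >= 42 is 55 -> NA
Op 4: route key 0: smallest pos >= 0 is 55 -> NA
Op 5: route key 2: smallest pos >= 2 is 55 -> NA
Op 6: add NB@97 -> ring=[55:NA,97:NB]
Op 7: route key 77: smallest pos >= 77 is 97 -> NB
Op 8: route key 48: smallest pos >= 48 is 55 -> NA
Op 9: remove NA -> ring=[97:NB]
Op 10: route key 73: smallest pos >= 73 is 97 -> NB
Op 11: route key 24: smallest pos >= 24 is 97 -> NB
Op 12: add NC@75 -> ring=[75:NC,97:NB]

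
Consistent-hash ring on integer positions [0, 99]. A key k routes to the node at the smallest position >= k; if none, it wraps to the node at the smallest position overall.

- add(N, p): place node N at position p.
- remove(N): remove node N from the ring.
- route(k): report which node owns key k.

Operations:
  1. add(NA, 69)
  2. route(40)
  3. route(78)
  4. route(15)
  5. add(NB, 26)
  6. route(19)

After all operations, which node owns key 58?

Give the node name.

Answer: NA

Derivation:
Op 1: add NA@69 -> ring=[69:NA]
Op 2: route key 40: smallest pos >= 40 is 69 -> NA
Op 3: route key 78: none >= 78, wrap to smallest pos 69 -> NA
Op 4: route key 15: smallest pos >= 15 is 69 -> NA
Op 5: add NB@26 -> ring=[26:NB,69:NA]
Op 6: route key 19: smallest pos >= 19 is 26 -> NB
Final route key 58: smallest pos >= 58 is 69 -> NA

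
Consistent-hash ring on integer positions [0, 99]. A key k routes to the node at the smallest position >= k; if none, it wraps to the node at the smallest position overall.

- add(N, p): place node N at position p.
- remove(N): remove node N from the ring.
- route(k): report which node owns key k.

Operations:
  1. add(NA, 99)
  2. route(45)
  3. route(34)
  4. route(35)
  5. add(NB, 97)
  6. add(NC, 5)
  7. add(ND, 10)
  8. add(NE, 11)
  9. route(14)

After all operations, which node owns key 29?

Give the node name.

Op 1: add NA@99 -> ring=[99:NA]
Op 2: route key 45: smallest pos >= 45 is 99 -> NA
Op 3: route key 34: smallest pos >= 34 is 99 -> NA
Op 4: route key 35: smallest pos >= 35 is 99 -> NA
Op 5: add NB@97 -> ring=[97:NB,99:NA]
Op 6: add NC@5 -> ring=[5:NC,97:NB,99:NA]
Op 7: add ND@10 -> ring=[5:NC,10:ND,97:NB,99:NA]
Op 8: add NE@11 -> ring=[5:NC,10:ND,11:NE,97:NB,99:NA]
Op 9: route key 14: smallest pos >= 14 is 97 -> NB
Final route key 29: smallest pos >= 29 is 97 -> NB

Answer: NB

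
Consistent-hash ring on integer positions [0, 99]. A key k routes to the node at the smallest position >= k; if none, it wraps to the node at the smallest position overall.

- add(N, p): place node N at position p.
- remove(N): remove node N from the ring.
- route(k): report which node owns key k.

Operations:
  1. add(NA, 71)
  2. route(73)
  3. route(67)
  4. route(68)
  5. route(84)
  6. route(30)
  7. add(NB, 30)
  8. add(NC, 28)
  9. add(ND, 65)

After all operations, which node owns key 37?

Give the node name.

Op 1: add NA@71 -> ring=[71:NA]
Op 2: route key 73: none >= 73, wrap to smallest pos 71 -> NA
Op 3: route key 67: smallest pos >= 67 is 71 -> NA
Op 4: route key 68: smallest pos >= 68 is 71 -> NA
Op 5: route key 84: none >= 84, wrap to smallest pos 71 -> NA
Op 6: route key 30: smallest pos >= 30 is 71 -> NA
Op 7: add NB@30 -> ring=[30:NB,71:NA]
Op 8: add NC@28 -> ring=[28:NC,30:NB,71:NA]
Op 9: add ND@65 -> ring=[28:NC,30:NB,65:ND,71:NA]
Final route key 37: smallest pos >= 37 is 65 -> ND

Answer: ND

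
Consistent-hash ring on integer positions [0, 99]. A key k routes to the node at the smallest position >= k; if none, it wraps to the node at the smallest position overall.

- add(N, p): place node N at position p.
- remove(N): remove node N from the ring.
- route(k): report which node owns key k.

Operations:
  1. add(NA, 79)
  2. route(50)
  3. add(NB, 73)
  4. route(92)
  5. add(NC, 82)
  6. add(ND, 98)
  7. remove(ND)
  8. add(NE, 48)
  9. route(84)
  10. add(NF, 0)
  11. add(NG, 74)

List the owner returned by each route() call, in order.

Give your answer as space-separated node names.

Answer: NA NB NE

Derivation:
Op 1: add NA@79 -> ring=[79:NA]
Op 2: route key 50: smallest pos >= 50 is 79 -> NA
Op 3: add NB@73 -> ring=[73:NB,79:NA]
Op 4: route key 92: none >= 92, wrap to smallest pos 73 -> NB
Op 5: add NC@82 -> ring=[73:NB,79:NA,82:NC]
Op 6: add ND@98 -> ring=[73:NB,79:NA,82:NC,98:ND]
Op 7: remove ND -> ring=[73:NB,79:NA,82:NC]
Op 8: add NE@48 -> ring=[48:NE,73:NB,79:NA,82:NC]
Op 9: route key 84: none >= 84, wrap to smallest pos 48 -> NE
Op 10: add NF@0 -> ring=[0:NF,48:NE,73:NB,79:NA,82:NC]
Op 11: add NG@74 -> ring=[0:NF,48:NE,73:NB,74:NG,79:NA,82:NC]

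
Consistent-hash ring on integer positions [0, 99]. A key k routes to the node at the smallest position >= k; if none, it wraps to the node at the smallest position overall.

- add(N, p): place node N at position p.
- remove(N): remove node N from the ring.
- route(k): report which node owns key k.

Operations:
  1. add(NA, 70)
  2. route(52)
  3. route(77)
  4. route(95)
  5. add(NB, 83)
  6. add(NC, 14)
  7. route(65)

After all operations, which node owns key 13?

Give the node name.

Answer: NC

Derivation:
Op 1: add NA@70 -> ring=[70:NA]
Op 2: route key 52: smallest pos >= 52 is 70 -> NA
Op 3: route key 77: none >= 77, wrap to smallest pos 70 -> NA
Op 4: route key 95: none >= 95, wrap to smallest pos 70 -> NA
Op 5: add NB@83 -> ring=[70:NA,83:NB]
Op 6: add NC@14 -> ring=[14:NC,70:NA,83:NB]
Op 7: route key 65: smallest pos >= 65 is 70 -> NA
Final route key 13: smallest pos >= 13 is 14 -> NC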